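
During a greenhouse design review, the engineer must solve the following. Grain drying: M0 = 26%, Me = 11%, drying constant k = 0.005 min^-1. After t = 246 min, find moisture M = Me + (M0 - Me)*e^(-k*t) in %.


M = Me + (M0 - Me) * e^(-k*t)
  = 11 + (26 - 11) * e^(-0.005*246)
  = 11 + 15 * e^(-1.230)
  = 11 + 15 * 0.29229
  = 11 + 4.3844
  = 15.38%


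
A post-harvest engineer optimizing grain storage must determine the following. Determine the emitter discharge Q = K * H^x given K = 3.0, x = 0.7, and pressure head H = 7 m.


Q = K * H^x
  = 3.0 * 7^0.7
  = 3.0 * 3.9045
  = 11.71 L/h


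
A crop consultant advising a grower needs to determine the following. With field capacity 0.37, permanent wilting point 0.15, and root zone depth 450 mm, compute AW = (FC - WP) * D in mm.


AW = (FC - WP) * D
   = (0.37 - 0.15) * 450
   = 0.22 * 450
   = 99 mm


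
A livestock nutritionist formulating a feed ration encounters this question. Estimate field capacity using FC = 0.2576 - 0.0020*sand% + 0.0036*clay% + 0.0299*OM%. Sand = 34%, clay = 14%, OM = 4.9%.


FC = 0.2576 - 0.0020*34 + 0.0036*14 + 0.0299*4.9
   = 0.2576 - 0.0680 + 0.0504 + 0.1465
   = 0.3865


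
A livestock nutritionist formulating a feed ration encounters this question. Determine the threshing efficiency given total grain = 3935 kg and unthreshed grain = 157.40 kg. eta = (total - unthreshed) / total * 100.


eta = (total - unthreshed) / total * 100
    = (3935 - 157.40) / 3935 * 100
    = 3777.60 / 3935 * 100
    = 96%


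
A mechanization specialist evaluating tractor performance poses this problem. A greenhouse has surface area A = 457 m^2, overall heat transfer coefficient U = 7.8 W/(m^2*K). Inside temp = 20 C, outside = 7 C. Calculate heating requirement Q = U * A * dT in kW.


dT = 20 - (7) = 13 K
Q = U * A * dT
  = 7.8 * 457 * 13
  = 46339.80 W = 46.34 kW


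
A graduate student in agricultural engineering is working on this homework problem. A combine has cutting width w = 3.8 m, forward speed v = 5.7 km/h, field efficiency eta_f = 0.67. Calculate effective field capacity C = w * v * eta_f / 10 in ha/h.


C = w * v * eta_f / 10
  = 3.8 * 5.7 * 0.67 / 10
  = 14.51 / 10
  = 1.45 ha/h


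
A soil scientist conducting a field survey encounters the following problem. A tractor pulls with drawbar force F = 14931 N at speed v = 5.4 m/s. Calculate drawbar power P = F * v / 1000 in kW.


P = F * v / 1000
  = 14931 * 5.4 / 1000
  = 80627.40 / 1000
  = 80.63 kW


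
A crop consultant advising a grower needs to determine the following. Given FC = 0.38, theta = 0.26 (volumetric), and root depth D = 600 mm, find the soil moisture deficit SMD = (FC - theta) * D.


SMD = (FC - theta) * D
    = (0.38 - 0.26) * 600
    = 0.120 * 600
    = 72 mm


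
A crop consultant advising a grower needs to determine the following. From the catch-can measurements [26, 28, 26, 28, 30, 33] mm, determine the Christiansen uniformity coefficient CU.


xbar = 171 / 6 = 28.500
sum|xi - xbar| = 12
CU = 100 * (1 - 12 / (6 * 28.500))
   = 100 * (1 - 0.0702)
   = 92.98%


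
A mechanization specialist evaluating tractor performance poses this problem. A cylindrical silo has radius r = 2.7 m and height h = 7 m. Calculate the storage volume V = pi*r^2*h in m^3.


V = pi * r^2 * h
  = pi * 2.7^2 * 7
  = pi * 7.29 * 7
  = 160.32 m^3


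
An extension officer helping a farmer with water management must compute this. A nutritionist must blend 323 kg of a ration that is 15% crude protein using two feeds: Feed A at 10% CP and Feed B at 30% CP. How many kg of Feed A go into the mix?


parts_A = CP_b - target = 30 - 15 = 15
parts_B = target - CP_a = 15 - 10 = 5
total_parts = 15 + 5 = 20
Feed A = 323 * 15 / 20 = 242.25 kg
Feed B = 323 * 5 / 20 = 80.75 kg

242.25 kg


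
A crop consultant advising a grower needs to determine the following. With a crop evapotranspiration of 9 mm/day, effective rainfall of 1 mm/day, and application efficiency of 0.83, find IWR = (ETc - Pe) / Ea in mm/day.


IWR = (ETc - Pe) / Ea
    = (9 - 1) / 0.83
    = 8 / 0.83
    = 9.64 mm/day


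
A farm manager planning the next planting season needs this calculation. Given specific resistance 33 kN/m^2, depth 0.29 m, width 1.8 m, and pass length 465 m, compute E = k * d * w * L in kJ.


E = k * d * w * L
  = 33 * 0.29 * 1.8 * 465
  = 8010.09 kJ


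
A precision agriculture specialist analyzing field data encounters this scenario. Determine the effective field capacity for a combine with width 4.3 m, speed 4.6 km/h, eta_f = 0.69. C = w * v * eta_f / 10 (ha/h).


C = w * v * eta_f / 10
  = 4.3 * 4.6 * 0.69 / 10
  = 13.65 / 10
  = 1.36 ha/h


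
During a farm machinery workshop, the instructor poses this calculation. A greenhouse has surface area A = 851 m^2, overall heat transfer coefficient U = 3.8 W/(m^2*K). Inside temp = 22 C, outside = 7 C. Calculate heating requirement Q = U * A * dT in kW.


dT = 22 - (7) = 15 K
Q = U * A * dT
  = 3.8 * 851 * 15
  = 48507 W = 48.51 kW


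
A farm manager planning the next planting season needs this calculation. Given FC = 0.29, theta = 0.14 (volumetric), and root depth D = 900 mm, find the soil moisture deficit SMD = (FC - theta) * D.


SMD = (FC - theta) * D
    = (0.29 - 0.14) * 900
    = 0.150 * 900
    = 135 mm


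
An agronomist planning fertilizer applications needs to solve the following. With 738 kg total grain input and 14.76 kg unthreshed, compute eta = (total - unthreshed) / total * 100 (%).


eta = (total - unthreshed) / total * 100
    = (738 - 14.76) / 738 * 100
    = 723.24 / 738 * 100
    = 98%


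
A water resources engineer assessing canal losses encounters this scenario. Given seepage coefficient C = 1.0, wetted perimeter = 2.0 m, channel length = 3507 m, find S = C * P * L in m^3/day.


S = C * P * L
  = 1.0 * 2.0 * 3507
  = 7014 m^3/day


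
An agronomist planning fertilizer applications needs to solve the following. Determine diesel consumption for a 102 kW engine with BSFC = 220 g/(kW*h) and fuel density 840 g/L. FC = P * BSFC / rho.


FC = P * BSFC / rho_fuel
   = 102 * 220 / 840
   = 22440 / 840
   = 26.71 L/h


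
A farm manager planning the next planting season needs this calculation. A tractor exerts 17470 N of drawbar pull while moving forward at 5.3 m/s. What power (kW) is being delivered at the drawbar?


P = F * v / 1000
  = 17470 * 5.3 / 1000
  = 92591 / 1000
  = 92.59 kW


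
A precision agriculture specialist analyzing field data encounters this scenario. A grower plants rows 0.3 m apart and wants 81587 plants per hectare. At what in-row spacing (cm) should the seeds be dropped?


spacing = 10000 / (row_sp * density)
        = 10000 / (0.3 * 81587)
        = 10000 / 24476.10
        = 0.40856 m = 40.86 cm


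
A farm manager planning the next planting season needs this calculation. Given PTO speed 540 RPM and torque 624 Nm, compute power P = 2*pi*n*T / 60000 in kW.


P = 2*pi*n*T / 60000
  = 2*pi * 540 * 624 / 60000
  = 2117182.12 / 60000
  = 35.29 kW


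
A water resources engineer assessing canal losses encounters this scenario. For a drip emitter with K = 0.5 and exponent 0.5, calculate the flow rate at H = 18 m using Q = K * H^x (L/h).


Q = K * H^x
  = 0.5 * 18^0.5
  = 0.5 * 4.2426
  = 2.12 L/h


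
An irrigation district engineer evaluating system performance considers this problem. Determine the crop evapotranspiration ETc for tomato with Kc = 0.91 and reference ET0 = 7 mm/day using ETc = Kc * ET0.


ETc = Kc * ET0
    = 0.91 * 7
    = 6.37 mm/day


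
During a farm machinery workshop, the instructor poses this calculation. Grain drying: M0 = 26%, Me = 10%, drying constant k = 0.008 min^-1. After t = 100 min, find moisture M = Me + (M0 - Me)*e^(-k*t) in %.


M = Me + (M0 - Me) * e^(-k*t)
  = 10 + (26 - 10) * e^(-0.008*100)
  = 10 + 16 * e^(-0.800)
  = 10 + 16 * 0.44933
  = 10 + 7.1893
  = 17.19%


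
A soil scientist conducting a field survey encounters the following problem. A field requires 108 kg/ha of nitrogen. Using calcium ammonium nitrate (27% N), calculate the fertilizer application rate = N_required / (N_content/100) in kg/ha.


Rate = N_required / (N_content / 100)
     = 108 / (27 / 100)
     = 108 / 0.27
     = 400 kg/ha


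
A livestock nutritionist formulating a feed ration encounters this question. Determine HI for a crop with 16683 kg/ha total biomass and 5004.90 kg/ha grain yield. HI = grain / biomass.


HI = grain_yield / biomass
   = 5004.90 / 16683
   = 0.30


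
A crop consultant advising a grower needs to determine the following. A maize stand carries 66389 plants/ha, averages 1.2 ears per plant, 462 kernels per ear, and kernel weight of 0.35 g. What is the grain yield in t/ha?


Y = density * ears * kernels * kw
  = 66389 * 1.2 * 462 * 0.35 g/ha
  = 12882121.56 g/ha
  = 12882.12 kg/ha = 12.88 t/ha


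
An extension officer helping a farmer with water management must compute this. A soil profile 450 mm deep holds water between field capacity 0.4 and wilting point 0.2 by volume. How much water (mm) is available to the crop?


AW = (FC - WP) * D
   = (0.4 - 0.2) * 450
   = 0.20 * 450
   = 90 mm


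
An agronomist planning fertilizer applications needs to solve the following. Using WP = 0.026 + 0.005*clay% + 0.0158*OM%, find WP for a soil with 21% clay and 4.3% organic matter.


WP = 0.026 + 0.005*21 + 0.0158*4.3
   = 0.026 + 0.1050 + 0.0679
   = 0.1989


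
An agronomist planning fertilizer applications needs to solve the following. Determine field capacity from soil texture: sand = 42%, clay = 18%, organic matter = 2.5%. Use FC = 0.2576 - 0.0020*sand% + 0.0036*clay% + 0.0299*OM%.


FC = 0.2576 - 0.0020*42 + 0.0036*18 + 0.0299*2.5
   = 0.2576 - 0.0840 + 0.0648 + 0.0748
   = 0.3132


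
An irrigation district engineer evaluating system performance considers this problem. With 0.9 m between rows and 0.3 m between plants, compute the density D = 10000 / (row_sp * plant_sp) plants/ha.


D = 10000 / (row_sp * plant_sp)
  = 10000 / (0.9 * 0.3)
  = 10000 / 0.2700
  = 37037.04 plants/ha


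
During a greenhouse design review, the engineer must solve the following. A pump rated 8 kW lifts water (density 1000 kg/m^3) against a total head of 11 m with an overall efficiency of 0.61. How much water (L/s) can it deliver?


Q = (P * 1000 * eta) / (rho * g * H)
  = (8 * 1000 * 0.61) / (1000 * 9.81 * 11)
  = 4880 / 107910
  = 0.04522 m^3/s = 45.22 L/s


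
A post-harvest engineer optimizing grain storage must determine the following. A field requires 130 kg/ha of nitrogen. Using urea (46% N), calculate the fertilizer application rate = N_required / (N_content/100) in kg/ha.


Rate = N_required / (N_content / 100)
     = 130 / (46 / 100)
     = 130 / 0.46
     = 282.61 kg/ha


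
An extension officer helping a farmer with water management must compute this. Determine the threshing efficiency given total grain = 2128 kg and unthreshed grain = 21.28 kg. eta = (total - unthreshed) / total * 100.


eta = (total - unthreshed) / total * 100
    = (2128 - 21.28) / 2128 * 100
    = 2106.72 / 2128 * 100
    = 99%


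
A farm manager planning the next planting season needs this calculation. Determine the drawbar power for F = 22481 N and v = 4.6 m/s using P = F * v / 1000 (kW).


P = F * v / 1000
  = 22481 * 4.6 / 1000
  = 103412.60 / 1000
  = 103.41 kW


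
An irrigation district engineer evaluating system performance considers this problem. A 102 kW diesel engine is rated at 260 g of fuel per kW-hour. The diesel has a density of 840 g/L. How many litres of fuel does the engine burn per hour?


FC = P * BSFC / rho_fuel
   = 102 * 260 / 840
   = 26520 / 840
   = 31.57 L/h


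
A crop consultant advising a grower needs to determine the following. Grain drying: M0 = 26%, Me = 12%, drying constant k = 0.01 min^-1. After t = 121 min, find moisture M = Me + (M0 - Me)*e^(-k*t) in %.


M = Me + (M0 - Me) * e^(-k*t)
  = 12 + (26 - 12) * e^(-0.01*121)
  = 12 + 14 * e^(-1.210)
  = 12 + 14 * 0.29820
  = 12 + 4.1748
  = 16.17%


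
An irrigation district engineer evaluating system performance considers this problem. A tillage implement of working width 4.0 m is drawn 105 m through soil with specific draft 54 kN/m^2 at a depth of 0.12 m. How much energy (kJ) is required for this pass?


E = k * d * w * L
  = 54 * 0.12 * 4.0 * 105
  = 2721.60 kJ


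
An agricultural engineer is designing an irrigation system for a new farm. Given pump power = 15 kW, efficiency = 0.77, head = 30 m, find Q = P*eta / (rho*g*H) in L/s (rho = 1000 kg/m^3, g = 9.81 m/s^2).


Q = (P * 1000 * eta) / (rho * g * H)
  = (15 * 1000 * 0.77) / (1000 * 9.81 * 30)
  = 11550 / 294300
  = 0.03925 m^3/s = 39.25 L/s


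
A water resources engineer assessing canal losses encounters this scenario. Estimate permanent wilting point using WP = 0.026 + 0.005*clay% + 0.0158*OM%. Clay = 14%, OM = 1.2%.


WP = 0.026 + 0.005*14 + 0.0158*1.2
   = 0.026 + 0.0700 + 0.0190
   = 0.1150


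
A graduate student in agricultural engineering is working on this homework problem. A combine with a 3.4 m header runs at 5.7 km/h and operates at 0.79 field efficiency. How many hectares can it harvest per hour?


C = w * v * eta_f / 10
  = 3.4 * 5.7 * 0.79 / 10
  = 15.31 / 10
  = 1.53 ha/h


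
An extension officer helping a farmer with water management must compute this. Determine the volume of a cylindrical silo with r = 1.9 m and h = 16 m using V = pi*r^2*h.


V = pi * r^2 * h
  = pi * 1.9^2 * 16
  = pi * 3.61 * 16
  = 181.46 m^3


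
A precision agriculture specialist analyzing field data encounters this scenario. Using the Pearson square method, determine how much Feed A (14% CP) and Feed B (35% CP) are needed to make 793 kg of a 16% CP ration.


parts_A = CP_b - target = 35 - 16 = 19
parts_B = target - CP_a = 16 - 14 = 2
total_parts = 19 + 2 = 21
Feed A = 793 * 19 / 21 = 717.48 kg
Feed B = 793 * 2 / 21 = 75.52 kg

717.48 kg


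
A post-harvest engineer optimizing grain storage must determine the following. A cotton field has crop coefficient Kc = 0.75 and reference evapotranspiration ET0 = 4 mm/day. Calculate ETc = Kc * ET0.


ETc = Kc * ET0
    = 0.75 * 4
    = 3 mm/day


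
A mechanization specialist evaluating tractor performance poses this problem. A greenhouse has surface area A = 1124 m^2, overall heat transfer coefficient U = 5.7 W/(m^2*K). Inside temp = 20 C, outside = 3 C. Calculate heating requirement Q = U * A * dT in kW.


dT = 20 - (3) = 17 K
Q = U * A * dT
  = 5.7 * 1124 * 17
  = 108915.60 W = 108.92 kW


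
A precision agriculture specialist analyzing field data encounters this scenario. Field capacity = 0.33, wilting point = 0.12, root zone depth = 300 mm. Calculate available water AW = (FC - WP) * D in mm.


AW = (FC - WP) * D
   = (0.33 - 0.12) * 300
   = 0.21 * 300
   = 63 mm


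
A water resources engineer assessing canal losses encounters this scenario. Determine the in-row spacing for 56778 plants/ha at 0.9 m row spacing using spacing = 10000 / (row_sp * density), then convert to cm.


spacing = 10000 / (row_sp * density)
        = 10000 / (0.9 * 56778)
        = 10000 / 51100.20
        = 0.19569 m = 19.57 cm


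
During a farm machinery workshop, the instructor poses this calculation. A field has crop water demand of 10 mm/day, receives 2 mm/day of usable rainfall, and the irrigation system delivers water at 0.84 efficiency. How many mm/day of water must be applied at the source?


IWR = (ETc - Pe) / Ea
    = (10 - 2) / 0.84
    = 8 / 0.84
    = 9.52 mm/day


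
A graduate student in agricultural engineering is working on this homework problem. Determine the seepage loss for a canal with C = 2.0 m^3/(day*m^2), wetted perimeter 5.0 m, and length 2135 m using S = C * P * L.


S = C * P * L
  = 2.0 * 5.0 * 2135
  = 21350 m^3/day


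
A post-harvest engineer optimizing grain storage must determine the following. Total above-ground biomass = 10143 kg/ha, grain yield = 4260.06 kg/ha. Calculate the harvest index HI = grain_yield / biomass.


HI = grain_yield / biomass
   = 4260.06 / 10143
   = 0.42


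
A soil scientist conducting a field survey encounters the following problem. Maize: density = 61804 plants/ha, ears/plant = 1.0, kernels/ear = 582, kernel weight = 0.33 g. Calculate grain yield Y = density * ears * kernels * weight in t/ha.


Y = density * ears * kernels * kw
  = 61804 * 1.0 * 582 * 0.33 g/ha
  = 11870076.24 g/ha
  = 11870.08 kg/ha = 11.87 t/ha


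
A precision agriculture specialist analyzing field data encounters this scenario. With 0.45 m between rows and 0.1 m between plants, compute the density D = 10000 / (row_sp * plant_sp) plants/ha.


D = 10000 / (row_sp * plant_sp)
  = 10000 / (0.45 * 0.1)
  = 10000 / 0.0450
  = 222222.22 plants/ha


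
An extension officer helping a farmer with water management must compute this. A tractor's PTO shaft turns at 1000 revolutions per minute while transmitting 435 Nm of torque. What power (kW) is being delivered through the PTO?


P = 2*pi*n*T / 60000
  = 2*pi * 1000 * 435 / 60000
  = 2733185.61 / 60000
  = 45.55 kW


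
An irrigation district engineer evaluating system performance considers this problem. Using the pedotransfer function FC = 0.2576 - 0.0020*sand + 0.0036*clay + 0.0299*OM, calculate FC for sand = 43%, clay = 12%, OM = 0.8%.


FC = 0.2576 - 0.0020*43 + 0.0036*12 + 0.0299*0.8
   = 0.2576 - 0.0860 + 0.0432 + 0.0239
   = 0.2387


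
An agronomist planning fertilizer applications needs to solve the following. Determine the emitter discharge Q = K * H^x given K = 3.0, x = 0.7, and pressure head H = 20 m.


Q = K * H^x
  = 3.0 * 20^0.7
  = 3.0 * 8.1418
  = 24.43 L/h


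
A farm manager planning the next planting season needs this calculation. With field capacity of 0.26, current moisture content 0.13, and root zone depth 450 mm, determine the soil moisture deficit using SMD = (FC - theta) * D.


SMD = (FC - theta) * D
    = (0.26 - 0.13) * 450
    = 0.130 * 450
    = 58.50 mm


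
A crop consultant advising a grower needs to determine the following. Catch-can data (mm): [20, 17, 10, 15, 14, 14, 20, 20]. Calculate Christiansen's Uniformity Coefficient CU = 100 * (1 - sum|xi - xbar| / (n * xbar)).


xbar = 130 / 8 = 16.250
sum|xi - xbar| = 24
CU = 100 * (1 - 24 / (8 * 16.250))
   = 100 * (1 - 0.1846)
   = 81.54%


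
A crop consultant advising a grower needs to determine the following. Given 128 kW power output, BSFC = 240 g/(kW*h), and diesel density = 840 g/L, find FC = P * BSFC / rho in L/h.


FC = P * BSFC / rho_fuel
   = 128 * 240 / 840
   = 30720 / 840
   = 36.57 L/h


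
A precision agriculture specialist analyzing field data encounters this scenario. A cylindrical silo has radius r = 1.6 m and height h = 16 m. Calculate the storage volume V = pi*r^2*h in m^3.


V = pi * r^2 * h
  = pi * 1.6^2 * 16
  = pi * 2.56 * 16
  = 128.68 m^3


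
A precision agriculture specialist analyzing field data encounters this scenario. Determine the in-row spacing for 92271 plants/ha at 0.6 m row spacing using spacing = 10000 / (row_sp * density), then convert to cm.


spacing = 10000 / (row_sp * density)
        = 10000 / (0.6 * 92271)
        = 10000 / 55362.60
        = 0.18063 m = 18.06 cm


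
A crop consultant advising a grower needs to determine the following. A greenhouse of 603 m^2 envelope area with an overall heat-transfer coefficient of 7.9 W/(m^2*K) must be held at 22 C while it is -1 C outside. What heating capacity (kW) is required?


dT = 22 - (-1) = 23 K
Q = U * A * dT
  = 7.9 * 603 * 23
  = 109565.10 W = 109.57 kW


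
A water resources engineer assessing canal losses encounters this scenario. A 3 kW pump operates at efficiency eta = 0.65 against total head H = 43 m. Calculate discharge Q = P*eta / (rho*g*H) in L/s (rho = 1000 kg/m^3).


Q = (P * 1000 * eta) / (rho * g * H)
  = (3 * 1000 * 0.65) / (1000 * 9.81 * 43)
  = 1950 / 421830
  = 0.00462 m^3/s = 4.62 L/s


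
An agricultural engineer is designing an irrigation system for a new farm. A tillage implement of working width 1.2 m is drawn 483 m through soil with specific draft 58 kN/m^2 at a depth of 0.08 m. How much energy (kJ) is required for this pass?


E = k * d * w * L
  = 58 * 0.08 * 1.2 * 483
  = 2689.34 kJ


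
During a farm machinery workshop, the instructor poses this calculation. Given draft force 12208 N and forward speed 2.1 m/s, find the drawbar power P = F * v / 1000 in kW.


P = F * v / 1000
  = 12208 * 2.1 / 1000
  = 25636.80 / 1000
  = 25.64 kW


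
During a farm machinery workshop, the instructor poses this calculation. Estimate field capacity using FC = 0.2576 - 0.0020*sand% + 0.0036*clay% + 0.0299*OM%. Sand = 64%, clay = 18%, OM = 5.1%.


FC = 0.2576 - 0.0020*64 + 0.0036*18 + 0.0299*5.1
   = 0.2576 - 0.1280 + 0.0648 + 0.1525
   = 0.3469


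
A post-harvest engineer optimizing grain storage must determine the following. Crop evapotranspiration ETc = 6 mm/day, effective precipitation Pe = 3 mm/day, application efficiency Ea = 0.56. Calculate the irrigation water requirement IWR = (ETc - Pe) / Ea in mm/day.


IWR = (ETc - Pe) / Ea
    = (6 - 3) / 0.56
    = 3 / 0.56
    = 5.36 mm/day


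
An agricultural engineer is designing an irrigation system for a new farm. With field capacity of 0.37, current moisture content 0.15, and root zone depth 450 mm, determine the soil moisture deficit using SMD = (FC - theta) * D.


SMD = (FC - theta) * D
    = (0.37 - 0.15) * 450
    = 0.220 * 450
    = 99 mm


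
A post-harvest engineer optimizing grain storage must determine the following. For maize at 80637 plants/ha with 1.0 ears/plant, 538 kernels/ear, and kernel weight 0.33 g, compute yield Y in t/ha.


Y = density * ears * kernels * kw
  = 80637 * 1.0 * 538 * 0.33 g/ha
  = 14316292.98 g/ha
  = 14316.29 kg/ha = 14.32 t/ha


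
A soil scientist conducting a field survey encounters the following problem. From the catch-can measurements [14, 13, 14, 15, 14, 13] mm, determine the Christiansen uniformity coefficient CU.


xbar = 83 / 6 = 13.833
sum|xi - xbar| = 3.333
CU = 100 * (1 - 3.333 / (6 * 13.833))
   = 100 * (1 - 0.0402)
   = 95.98%


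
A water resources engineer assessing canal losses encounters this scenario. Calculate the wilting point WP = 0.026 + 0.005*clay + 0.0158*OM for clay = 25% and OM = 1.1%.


WP = 0.026 + 0.005*25 + 0.0158*1.1
   = 0.026 + 0.1250 + 0.0174
   = 0.1684


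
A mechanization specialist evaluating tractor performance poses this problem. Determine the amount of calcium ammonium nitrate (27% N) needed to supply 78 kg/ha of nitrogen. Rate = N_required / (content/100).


Rate = N_required / (N_content / 100)
     = 78 / (27 / 100)
     = 78 / 0.27
     = 288.89 kg/ha


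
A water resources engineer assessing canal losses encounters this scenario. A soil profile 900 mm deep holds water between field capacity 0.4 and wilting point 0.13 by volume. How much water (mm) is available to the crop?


AW = (FC - WP) * D
   = (0.4 - 0.13) * 900
   = 0.27 * 900
   = 243 mm


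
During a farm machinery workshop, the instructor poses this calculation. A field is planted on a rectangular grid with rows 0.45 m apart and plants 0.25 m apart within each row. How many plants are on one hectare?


D = 10000 / (row_sp * plant_sp)
  = 10000 / (0.45 * 0.25)
  = 10000 / 0.1125
  = 88888.89 plants/ha


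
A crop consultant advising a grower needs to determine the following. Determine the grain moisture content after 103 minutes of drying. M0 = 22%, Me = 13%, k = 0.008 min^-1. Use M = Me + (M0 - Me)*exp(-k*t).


M = Me + (M0 - Me) * e^(-k*t)
  = 13 + (22 - 13) * e^(-0.008*103)
  = 13 + 9 * e^(-0.824)
  = 13 + 9 * 0.43867
  = 13 + 3.9481
  = 16.95%


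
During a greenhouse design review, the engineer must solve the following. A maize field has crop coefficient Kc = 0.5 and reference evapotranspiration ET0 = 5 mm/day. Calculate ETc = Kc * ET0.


ETc = Kc * ET0
    = 0.5 * 5
    = 2.50 mm/day


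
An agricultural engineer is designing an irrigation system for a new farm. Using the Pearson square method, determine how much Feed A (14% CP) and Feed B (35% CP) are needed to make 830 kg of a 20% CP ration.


parts_A = CP_b - target = 35 - 20 = 15
parts_B = target - CP_a = 20 - 14 = 6
total_parts = 15 + 6 = 21
Feed A = 830 * 15 / 21 = 592.86 kg
Feed B = 830 * 6 / 21 = 237.14 kg

592.86 kg


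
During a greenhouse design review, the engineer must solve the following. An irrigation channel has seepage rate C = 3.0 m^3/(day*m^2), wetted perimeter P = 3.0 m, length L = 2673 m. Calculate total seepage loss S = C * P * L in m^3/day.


S = C * P * L
  = 3.0 * 3.0 * 2673
  = 24057 m^3/day


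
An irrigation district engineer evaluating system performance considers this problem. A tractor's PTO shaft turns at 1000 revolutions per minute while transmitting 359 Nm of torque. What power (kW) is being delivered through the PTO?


P = 2*pi*n*T / 60000
  = 2*pi * 1000 * 359 / 60000
  = 2255663.53 / 60000
  = 37.59 kW


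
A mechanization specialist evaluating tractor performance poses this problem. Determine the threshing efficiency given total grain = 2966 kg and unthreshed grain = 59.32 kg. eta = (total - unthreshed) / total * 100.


eta = (total - unthreshed) / total * 100
    = (2966 - 59.32) / 2966 * 100
    = 2906.68 / 2966 * 100
    = 98%


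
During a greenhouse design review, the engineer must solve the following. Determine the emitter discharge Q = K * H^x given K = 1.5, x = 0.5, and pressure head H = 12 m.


Q = K * H^x
  = 1.5 * 12^0.5
  = 1.5 * 3.4641
  = 5.20 L/h


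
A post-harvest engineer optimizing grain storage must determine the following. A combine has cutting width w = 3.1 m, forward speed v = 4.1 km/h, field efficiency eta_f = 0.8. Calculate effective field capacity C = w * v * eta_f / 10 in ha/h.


C = w * v * eta_f / 10
  = 3.1 * 4.1 * 0.8 / 10
  = 10.17 / 10
  = 1.02 ha/h


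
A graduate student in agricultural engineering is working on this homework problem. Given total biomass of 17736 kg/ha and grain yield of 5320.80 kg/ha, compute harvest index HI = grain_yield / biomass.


HI = grain_yield / biomass
   = 5320.80 / 17736
   = 0.30


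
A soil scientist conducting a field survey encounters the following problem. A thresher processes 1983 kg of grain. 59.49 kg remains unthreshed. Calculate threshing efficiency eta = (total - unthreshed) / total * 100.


eta = (total - unthreshed) / total * 100
    = (1983 - 59.49) / 1983 * 100
    = 1923.51 / 1983 * 100
    = 97%


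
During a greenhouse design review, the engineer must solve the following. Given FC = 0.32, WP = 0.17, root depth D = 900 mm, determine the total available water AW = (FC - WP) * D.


AW = (FC - WP) * D
   = (0.32 - 0.17) * 900
   = 0.15 * 900
   = 135 mm


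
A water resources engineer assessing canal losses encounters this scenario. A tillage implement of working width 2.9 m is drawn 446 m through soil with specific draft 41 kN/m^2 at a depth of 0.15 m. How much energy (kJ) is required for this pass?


E = k * d * w * L
  = 41 * 0.15 * 2.9 * 446
  = 7954.41 kJ


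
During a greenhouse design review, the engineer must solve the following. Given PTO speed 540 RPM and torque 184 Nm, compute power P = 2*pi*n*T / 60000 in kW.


P = 2*pi*n*T / 60000
  = 2*pi * 540 * 184 / 60000
  = 624297.29 / 60000
  = 10.40 kW


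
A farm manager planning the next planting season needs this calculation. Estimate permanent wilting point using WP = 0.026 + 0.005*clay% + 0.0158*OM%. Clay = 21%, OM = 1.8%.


WP = 0.026 + 0.005*21 + 0.0158*1.8
   = 0.026 + 0.1050 + 0.0284
   = 0.1594


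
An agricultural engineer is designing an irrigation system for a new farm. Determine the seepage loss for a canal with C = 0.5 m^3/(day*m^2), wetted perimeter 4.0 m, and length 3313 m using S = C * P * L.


S = C * P * L
  = 0.5 * 4.0 * 3313
  = 6626 m^3/day


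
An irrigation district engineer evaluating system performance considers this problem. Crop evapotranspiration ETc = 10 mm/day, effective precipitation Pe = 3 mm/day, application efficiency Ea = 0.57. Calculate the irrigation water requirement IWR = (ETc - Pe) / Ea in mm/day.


IWR = (ETc - Pe) / Ea
    = (10 - 3) / 0.57
    = 7 / 0.57
    = 12.28 mm/day


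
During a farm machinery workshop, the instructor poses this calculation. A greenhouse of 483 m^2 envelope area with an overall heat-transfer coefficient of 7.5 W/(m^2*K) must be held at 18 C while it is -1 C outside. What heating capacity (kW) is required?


dT = 18 - (-1) = 19 K
Q = U * A * dT
  = 7.5 * 483 * 19
  = 68827.50 W = 68.83 kW


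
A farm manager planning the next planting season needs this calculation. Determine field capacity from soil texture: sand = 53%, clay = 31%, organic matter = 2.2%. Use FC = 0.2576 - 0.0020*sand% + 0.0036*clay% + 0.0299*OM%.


FC = 0.2576 - 0.0020*53 + 0.0036*31 + 0.0299*2.2
   = 0.2576 - 0.1060 + 0.1116 + 0.0658
   = 0.3290


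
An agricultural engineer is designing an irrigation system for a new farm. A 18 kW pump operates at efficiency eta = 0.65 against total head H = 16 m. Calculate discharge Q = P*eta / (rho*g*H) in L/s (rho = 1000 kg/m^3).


Q = (P * 1000 * eta) / (rho * g * H)
  = (18 * 1000 * 0.65) / (1000 * 9.81 * 16)
  = 11700 / 156960
  = 0.07454 m^3/s = 74.54 L/s


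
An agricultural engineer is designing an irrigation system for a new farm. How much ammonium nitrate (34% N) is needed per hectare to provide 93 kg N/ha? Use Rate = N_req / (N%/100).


Rate = N_required / (N_content / 100)
     = 93 / (34 / 100)
     = 93 / 0.34
     = 273.53 kg/ha


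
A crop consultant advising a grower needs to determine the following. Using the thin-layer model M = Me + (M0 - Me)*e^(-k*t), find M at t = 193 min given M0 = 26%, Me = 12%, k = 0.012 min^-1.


M = Me + (M0 - Me) * e^(-k*t)
  = 12 + (26 - 12) * e^(-0.012*193)
  = 12 + 14 * e^(-2.316)
  = 12 + 14 * 0.09867
  = 12 + 1.3813
  = 13.38%


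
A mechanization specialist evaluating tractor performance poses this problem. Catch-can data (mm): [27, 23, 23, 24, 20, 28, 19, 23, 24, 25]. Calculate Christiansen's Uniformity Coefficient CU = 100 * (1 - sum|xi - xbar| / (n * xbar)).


xbar = 236 / 10 = 23.600
sum|xi - xbar| = 20
CU = 100 * (1 - 20 / (10 * 23.600))
   = 100 * (1 - 0.0847)
   = 91.53%


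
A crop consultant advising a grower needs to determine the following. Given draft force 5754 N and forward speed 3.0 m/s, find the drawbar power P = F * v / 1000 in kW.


P = F * v / 1000
  = 5754 * 3.0 / 1000
  = 17262 / 1000
  = 17.26 kW


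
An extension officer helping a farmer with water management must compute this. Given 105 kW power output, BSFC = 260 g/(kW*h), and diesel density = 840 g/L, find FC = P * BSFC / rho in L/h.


FC = P * BSFC / rho_fuel
   = 105 * 260 / 840
   = 27300 / 840
   = 32.50 L/h


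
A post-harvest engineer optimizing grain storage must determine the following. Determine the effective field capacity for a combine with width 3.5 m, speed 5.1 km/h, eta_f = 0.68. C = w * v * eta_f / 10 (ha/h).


C = w * v * eta_f / 10
  = 3.5 * 5.1 * 0.68 / 10
  = 12.14 / 10
  = 1.21 ha/h


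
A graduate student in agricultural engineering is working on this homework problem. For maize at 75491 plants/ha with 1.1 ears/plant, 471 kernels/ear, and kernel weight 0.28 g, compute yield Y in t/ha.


Y = density * ears * kernels * kw
  = 75491 * 1.1 * 471 * 0.28 g/ha
  = 10951328.39 g/ha
  = 10951.33 kg/ha = 10.95 t/ha


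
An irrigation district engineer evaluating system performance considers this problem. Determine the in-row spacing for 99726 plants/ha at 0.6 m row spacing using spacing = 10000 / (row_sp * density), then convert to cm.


spacing = 10000 / (row_sp * density)
        = 10000 / (0.6 * 99726)
        = 10000 / 59835.60
        = 0.16712 m = 16.71 cm


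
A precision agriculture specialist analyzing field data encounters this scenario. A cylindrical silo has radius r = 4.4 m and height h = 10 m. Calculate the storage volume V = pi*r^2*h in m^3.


V = pi * r^2 * h
  = pi * 4.4^2 * 10
  = pi * 19.36 * 10
  = 608.21 m^3


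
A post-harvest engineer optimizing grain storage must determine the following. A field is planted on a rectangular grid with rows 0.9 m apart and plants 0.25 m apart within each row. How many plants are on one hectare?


D = 10000 / (row_sp * plant_sp)
  = 10000 / (0.9 * 0.25)
  = 10000 / 0.2250
  = 44444.44 plants/ha


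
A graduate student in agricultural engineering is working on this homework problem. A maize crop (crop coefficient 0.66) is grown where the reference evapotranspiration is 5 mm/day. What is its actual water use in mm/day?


ETc = Kc * ET0
    = 0.66 * 5
    = 3.30 mm/day


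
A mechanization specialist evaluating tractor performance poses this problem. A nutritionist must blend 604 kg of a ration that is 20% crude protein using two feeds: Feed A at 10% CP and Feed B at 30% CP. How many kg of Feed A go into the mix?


parts_A = CP_b - target = 30 - 20 = 10
parts_B = target - CP_a = 20 - 10 = 10
total_parts = 10 + 10 = 20
Feed A = 604 * 10 / 20 = 302 kg
Feed B = 604 * 10 / 20 = 302 kg


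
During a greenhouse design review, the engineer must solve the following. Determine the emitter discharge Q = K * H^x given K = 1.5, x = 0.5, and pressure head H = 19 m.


Q = K * H^x
  = 1.5 * 19^0.5
  = 1.5 * 4.3589
  = 6.54 L/h


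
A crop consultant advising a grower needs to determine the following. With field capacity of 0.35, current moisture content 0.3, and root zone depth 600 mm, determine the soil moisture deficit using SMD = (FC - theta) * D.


SMD = (FC - theta) * D
    = (0.35 - 0.3) * 600
    = 0.050 * 600
    = 30 mm


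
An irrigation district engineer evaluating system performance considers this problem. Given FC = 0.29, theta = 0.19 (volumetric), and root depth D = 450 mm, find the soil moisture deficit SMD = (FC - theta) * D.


SMD = (FC - theta) * D
    = (0.29 - 0.19) * 450
    = 0.100 * 450
    = 45 mm


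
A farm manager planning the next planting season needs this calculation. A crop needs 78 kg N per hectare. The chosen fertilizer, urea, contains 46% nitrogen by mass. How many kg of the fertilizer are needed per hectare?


Rate = N_required / (N_content / 100)
     = 78 / (46 / 100)
     = 78 / 0.46
     = 169.57 kg/ha


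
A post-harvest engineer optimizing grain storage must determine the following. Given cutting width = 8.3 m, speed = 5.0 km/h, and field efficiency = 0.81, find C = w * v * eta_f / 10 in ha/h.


C = w * v * eta_f / 10
  = 8.3 * 5.0 * 0.81 / 10
  = 33.62 / 10
  = 3.36 ha/h


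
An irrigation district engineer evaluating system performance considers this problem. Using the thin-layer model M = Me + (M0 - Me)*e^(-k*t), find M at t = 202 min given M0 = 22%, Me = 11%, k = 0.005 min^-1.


M = Me + (M0 - Me) * e^(-k*t)
  = 11 + (22 - 11) * e^(-0.005*202)
  = 11 + 11 * e^(-1.010)
  = 11 + 11 * 0.36422
  = 11 + 4.0064
  = 15.01%


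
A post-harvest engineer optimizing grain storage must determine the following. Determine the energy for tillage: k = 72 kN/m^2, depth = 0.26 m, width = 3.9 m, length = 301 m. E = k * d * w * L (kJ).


E = k * d * w * L
  = 72 * 0.26 * 3.9 * 301
  = 21975.41 kJ


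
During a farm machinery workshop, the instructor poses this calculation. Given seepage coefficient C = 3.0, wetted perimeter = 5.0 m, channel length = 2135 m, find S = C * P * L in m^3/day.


S = C * P * L
  = 3.0 * 5.0 * 2135
  = 32025 m^3/day


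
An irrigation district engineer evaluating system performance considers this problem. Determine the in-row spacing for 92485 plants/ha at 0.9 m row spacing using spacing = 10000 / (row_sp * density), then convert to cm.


spacing = 10000 / (row_sp * density)
        = 10000 / (0.9 * 92485)
        = 10000 / 83236.50
        = 0.12014 m = 12.01 cm


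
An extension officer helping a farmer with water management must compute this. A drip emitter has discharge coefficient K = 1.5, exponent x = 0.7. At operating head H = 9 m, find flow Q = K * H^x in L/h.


Q = K * H^x
  = 1.5 * 9^0.7
  = 1.5 * 4.6555
  = 6.98 L/h


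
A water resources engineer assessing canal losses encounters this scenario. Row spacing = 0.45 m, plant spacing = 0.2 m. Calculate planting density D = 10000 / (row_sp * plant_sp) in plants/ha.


D = 10000 / (row_sp * plant_sp)
  = 10000 / (0.45 * 0.2)
  = 10000 / 0.0900
  = 111111.11 plants/ha


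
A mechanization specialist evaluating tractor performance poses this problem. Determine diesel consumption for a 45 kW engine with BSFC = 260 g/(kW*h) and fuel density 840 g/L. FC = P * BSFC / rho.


FC = P * BSFC / rho_fuel
   = 45 * 260 / 840
   = 11700 / 840
   = 13.93 L/h


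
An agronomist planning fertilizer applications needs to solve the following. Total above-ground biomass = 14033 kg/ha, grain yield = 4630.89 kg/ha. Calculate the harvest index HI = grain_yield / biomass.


HI = grain_yield / biomass
   = 4630.89 / 14033
   = 0.33


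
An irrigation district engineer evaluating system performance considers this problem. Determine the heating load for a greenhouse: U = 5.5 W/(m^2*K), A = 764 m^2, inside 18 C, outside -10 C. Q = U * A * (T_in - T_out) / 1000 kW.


dT = 18 - (-10) = 28 K
Q = U * A * dT
  = 5.5 * 764 * 28
  = 117656 W = 117.66 kW


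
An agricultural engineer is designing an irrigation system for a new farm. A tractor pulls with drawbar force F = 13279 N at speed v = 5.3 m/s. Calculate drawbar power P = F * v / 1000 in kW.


P = F * v / 1000
  = 13279 * 5.3 / 1000
  = 70378.70 / 1000
  = 70.38 kW


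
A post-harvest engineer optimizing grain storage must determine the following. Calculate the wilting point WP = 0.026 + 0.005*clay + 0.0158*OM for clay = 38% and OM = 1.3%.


WP = 0.026 + 0.005*38 + 0.0158*1.3
   = 0.026 + 0.1900 + 0.0205
   = 0.2365


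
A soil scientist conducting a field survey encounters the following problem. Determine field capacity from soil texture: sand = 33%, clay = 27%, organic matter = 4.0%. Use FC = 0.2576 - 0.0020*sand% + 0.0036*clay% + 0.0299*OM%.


FC = 0.2576 - 0.0020*33 + 0.0036*27 + 0.0299*4.0
   = 0.2576 - 0.0660 + 0.0972 + 0.1196
   = 0.4084


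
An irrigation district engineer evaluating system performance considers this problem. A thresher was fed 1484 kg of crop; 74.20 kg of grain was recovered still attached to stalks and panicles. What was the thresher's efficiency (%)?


eta = (total - unthreshed) / total * 100
    = (1484 - 74.20) / 1484 * 100
    = 1409.80 / 1484 * 100
    = 95%


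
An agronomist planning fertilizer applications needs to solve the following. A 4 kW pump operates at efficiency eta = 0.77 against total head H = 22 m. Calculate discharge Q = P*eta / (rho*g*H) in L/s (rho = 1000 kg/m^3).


Q = (P * 1000 * eta) / (rho * g * H)
  = (4 * 1000 * 0.77) / (1000 * 9.81 * 22)
  = 3080 / 215820
  = 0.01427 m^3/s = 14.27 L/s


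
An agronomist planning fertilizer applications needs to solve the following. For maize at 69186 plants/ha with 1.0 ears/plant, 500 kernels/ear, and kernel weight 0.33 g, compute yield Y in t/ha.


Y = density * ears * kernels * kw
  = 69186 * 1.0 * 500 * 0.33 g/ha
  = 11415690 g/ha
  = 11415.69 kg/ha = 11.42 t/ha


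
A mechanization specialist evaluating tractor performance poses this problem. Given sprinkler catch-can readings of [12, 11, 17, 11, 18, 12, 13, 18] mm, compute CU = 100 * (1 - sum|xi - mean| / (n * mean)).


xbar = 112 / 8 = 14
sum|xi - xbar| = 22
CU = 100 * (1 - 22 / (8 * 14))
   = 100 * (1 - 0.1964)
   = 80.36%


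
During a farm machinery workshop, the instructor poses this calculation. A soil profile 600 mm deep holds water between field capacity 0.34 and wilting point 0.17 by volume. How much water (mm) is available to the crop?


AW = (FC - WP) * D
   = (0.34 - 0.17) * 600
   = 0.17 * 600
   = 102 mm
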